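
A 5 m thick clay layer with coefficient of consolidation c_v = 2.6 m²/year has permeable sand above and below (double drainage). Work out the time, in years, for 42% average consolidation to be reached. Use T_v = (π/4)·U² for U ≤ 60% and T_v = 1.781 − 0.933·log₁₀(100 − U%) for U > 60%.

Drainage path length: H_d = H/2 = 2.5 m (double drainage).
U ≤ 60%: T_v = (π/4)·U² = (π/4)×0.42² = 0.13854.
t = T_v·H_d²/c_v = 0.13854×2.5²/2.6 = 0.333 years.

t ≈ 0.333 years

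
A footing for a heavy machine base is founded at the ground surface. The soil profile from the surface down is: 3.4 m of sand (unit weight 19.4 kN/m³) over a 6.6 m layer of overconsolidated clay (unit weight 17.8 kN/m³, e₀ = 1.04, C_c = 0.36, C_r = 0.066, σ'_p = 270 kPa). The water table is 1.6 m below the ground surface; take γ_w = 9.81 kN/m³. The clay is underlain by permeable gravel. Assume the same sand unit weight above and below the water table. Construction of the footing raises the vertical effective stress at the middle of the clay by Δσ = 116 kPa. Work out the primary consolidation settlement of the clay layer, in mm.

Mid-depth of clay below the ground surface: z = 3.4 + 6.6/2 = 6.7 m.
Total vertical stress at mid-clay: σ_v = 19.4×3.4 + 17.8×3.3 = 124.7 kPa.
Pore pressure: u = 9.81×(6.7 − 1.6) = 50.031 kPa.
Initial effective stress: σ'_0 = σ_v − u = 124.7 − 50.031 = 74.669 kPa.
Final effective stress: σ'_f = 74.669 + 116 = 190.67 kPa.
σ'_f = 190.67 ≤ σ'_p = 270 kPa, so the clay remains overconsolidated and only the recompression index applies:
S_c = C_r·H/(1+e₀)·log₁₀(σ'_f/σ'_0) = 0.066×6.6/2.04×log₁₀(190.67/74.669)
    = 0.21353 × 0.40714 = 0.08694 m

S_c ≈ 86.9 mm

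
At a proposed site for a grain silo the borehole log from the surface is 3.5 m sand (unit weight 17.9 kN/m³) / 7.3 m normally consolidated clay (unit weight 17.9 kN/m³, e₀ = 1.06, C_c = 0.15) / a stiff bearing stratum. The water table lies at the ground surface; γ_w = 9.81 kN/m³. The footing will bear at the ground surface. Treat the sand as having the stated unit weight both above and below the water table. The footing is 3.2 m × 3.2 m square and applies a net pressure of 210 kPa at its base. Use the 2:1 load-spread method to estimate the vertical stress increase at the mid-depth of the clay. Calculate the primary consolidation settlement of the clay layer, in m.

S_c ≈ 0.0688 m

Mid-depth of clay below the ground surface: z = 3.5 + 7.3/2 = 7.15 m.
Total vertical stress at mid-clay: σ_v = 17.9×3.5 + 17.9×3.65 = 127.98 kPa.
Pore pressure: u = 9.81×(7.15 − 0) = 70.142 kPa.
Initial effective stress: σ'_0 = σ_v − u = 127.98 − 70.142 = 57.838 kPa.
Stress increase at mid-clay by the 2:1 spreading method:
Δσ = qBL/((B+z)(L+z)) = 210×3.2×3.2/((3.2+7.15)(3.2+7.15)) = 20.074 kPa
Final effective stress: σ'_f = σ'_0 + Δσ = 57.838 + 20.074 = 77.912 kPa.
Normally consolidated clay, so the full stress increment lies on the virgin compression line:
S_c = C_c·H/(1+e₀)·log₁₀(σ'_f/σ'_0) = 0.15×7.3/(1+1.06)×log₁₀(77.912/57.838)
    = 0.53155 × 0.12939 = 0.06878 m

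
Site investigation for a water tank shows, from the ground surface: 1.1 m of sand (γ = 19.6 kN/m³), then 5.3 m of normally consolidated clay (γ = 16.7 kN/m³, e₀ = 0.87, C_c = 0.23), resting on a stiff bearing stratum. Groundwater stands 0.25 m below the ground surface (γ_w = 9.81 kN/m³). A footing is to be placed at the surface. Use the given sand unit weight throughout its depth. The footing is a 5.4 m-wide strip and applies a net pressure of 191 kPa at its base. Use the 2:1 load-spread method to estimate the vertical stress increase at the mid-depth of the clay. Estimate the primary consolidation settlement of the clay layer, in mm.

S_c ≈ 431 mm

Mid-depth of clay below the ground surface: z = 1.1 + 5.3/2 = 3.75 m.
Total vertical stress at mid-clay: σ_v = 19.6×1.1 + 16.7×2.65 = 65.815 kPa.
Pore pressure: u = 9.81×(3.75 − 0.25) = 34.335 kPa.
Initial effective stress: σ'_0 = σ_v − u = 65.815 − 34.335 = 31.48 kPa.
Stress increase at mid-clay by the 2:1 spreading method:
Δσ = qB/(B+z) = 191×5.4/(5.4+3.75) = 112.72 kPa
Final effective stress: σ'_f = σ'_0 + Δσ = 31.48 + 112.72 = 144.2 kPa.
Normally consolidated clay, so the full stress increment lies on the virgin compression line:
S_c = C_c·H/(1+e₀)·log₁₀(σ'_f/σ'_0) = 0.23×5.3/(1+0.87)×log₁₀(144.2/31.48)
    = 0.65187 × 0.66093 = 0.4308 m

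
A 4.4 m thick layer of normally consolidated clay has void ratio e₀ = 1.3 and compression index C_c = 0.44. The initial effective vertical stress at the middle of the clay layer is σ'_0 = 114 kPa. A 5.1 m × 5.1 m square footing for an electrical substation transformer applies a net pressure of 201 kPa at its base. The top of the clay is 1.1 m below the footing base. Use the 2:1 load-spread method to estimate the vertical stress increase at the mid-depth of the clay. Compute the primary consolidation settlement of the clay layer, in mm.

Mid-depth of clay below the footing base: z = 1.1 + 4.4/2 = 3.3 m.
Stress increase at mid-clay by the 2:1 spreading method:
Δσ = qBL/((B+z)(L+z)) = 201×5.1×5.1/((5.1+3.3)(5.1+3.3)) = 74.093 kPa
Final effective stress: σ'_f = σ'_0 + Δσ = 114 + 74.093 = 188.09 kPa.
Normally consolidated clay, so the full stress increment lies on the virgin compression line:
S_c = C_c·H/(1+e₀)·log₁₀(σ'_f/σ'_0) = 0.44×4.4/(1+1.3)×log₁₀(188.09/114)
    = 0.84174 × 0.21746 = 0.183 m

S_c ≈ 183 mm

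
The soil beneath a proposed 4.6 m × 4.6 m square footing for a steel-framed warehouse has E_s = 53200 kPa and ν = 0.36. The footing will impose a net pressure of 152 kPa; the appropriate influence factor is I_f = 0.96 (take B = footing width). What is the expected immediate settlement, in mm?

S_e ≈ 11 mm

Immediate (elastic) settlement: S_e = q·B·(1−ν²)/E_s · I_f.
S_e = 152 × 4.6 × (1 − 0.36²) / 53200 × 0.96
    = 152 × 4.6 × 0.8704 / 53200 × 0.96
    = 0.01098 m = 10.98 mm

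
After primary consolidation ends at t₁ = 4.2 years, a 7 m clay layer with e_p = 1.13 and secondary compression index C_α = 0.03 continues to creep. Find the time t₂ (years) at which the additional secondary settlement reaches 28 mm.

S_s = C_α·H/(1+e_p)·log₁₀(t₂/t₁) ⇒ log₁₀(t₂/t₁) = S_s·(1+e_p)/(C_α·H).
log₁₀(t₂/t₁) = 0.028 × (1+1.13) / (0.03×7) = 0.284
t₂ = t₁ × 10^0.284 = 4.2 × 1.923 = 8.077 years

t₂ ≈ 8.08 years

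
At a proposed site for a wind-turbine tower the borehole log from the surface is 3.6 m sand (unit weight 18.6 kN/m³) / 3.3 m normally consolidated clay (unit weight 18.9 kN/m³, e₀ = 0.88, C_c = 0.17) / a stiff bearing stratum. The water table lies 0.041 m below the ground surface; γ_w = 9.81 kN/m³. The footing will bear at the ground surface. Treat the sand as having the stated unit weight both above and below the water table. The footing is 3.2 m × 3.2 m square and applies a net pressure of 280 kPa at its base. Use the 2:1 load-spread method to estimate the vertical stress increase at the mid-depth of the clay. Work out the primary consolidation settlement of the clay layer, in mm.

S_c ≈ 80 mm

Mid-depth of clay below the ground surface: z = 3.6 + 3.3/2 = 5.25 m.
Total vertical stress at mid-clay: σ_v = 18.6×3.6 + 18.9×1.65 = 98.145 kPa.
Pore pressure: u = 9.81×(5.25 − 0.041) = 51.1 kPa.
Initial effective stress: σ'_0 = σ_v − u = 98.145 − 51.1 = 47.045 kPa.
Stress increase at mid-clay by the 2:1 spreading method:
Δσ = qBL/((B+z)(L+z)) = 280×3.2×3.2/((3.2+5.25)(3.2+5.25)) = 40.155 kPa
Final effective stress: σ'_f = σ'_0 + Δσ = 47.045 + 40.155 = 87.2 kPa.
Normally consolidated clay, so the full stress increment lies on the virgin compression line:
S_c = C_c·H/(1+e₀)·log₁₀(σ'_f/σ'_0) = 0.17×3.3/(1+0.88)×log₁₀(87.2/47.045)
    = 0.2984 × 0.268 = 0.07997 m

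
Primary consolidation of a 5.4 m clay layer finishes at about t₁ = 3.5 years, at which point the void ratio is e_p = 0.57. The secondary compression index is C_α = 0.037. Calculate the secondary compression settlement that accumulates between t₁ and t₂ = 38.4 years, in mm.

Secondary compression: S_s = C_α·H/(1+e_p)·log₁₀(t₂/t₁)
S_s = 0.037×5.4/(1+0.57)×log₁₀(38.4/3.5)
    = 0.1273 × 1.04 = 0.1324 m

S_s ≈ 132 mm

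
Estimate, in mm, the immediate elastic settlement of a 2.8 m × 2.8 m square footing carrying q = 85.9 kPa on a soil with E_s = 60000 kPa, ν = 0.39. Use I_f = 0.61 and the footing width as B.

S_e ≈ 2.07 mm

Immediate (elastic) settlement: S_e = q·B·(1−ν²)/E_s · I_f.
S_e = 85.9 × 2.8 × (1 − 0.39²) / 60000 × 0.61
    = 85.9 × 2.8 × 0.8479 / 60000 × 0.61
    = 0.002073 m = 2.073 mm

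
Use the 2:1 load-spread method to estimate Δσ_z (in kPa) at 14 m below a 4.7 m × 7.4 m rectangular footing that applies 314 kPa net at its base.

Δσ_z ≈ 27.3 kPa

By the 2:1 method the load spreads at 1 horizontal : 2 vertical, so at depth z the loaded area has grown by z in each plan dimension:
Δσ = qBL/((B+z)(L+z)) = 314×4.7×7.4/((4.7+14)(7.4+14)) = 27.29 kPa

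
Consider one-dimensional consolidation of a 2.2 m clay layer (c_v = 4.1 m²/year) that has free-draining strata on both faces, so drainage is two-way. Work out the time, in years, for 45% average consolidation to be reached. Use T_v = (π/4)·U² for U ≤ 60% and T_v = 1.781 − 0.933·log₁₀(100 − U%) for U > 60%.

Drainage path length: H_d = H/2 = 1.1 m (double drainage).
U ≤ 60%: T_v = (π/4)·U² = (π/4)×0.45² = 0.15904.
t = T_v·H_d²/c_v = 0.15904×1.1²/4.1 = 0.04694 years.

t ≈ 0.0469 years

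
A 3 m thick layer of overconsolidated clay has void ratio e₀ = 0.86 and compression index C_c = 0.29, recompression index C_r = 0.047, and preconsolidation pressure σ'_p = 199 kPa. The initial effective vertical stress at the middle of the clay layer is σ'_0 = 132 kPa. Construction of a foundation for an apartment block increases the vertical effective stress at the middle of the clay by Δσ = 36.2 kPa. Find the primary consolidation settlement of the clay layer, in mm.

S_c ≈ 7.98 mm

Final effective stress: σ'_f = 132 + 36.2 = 168.2 kPa.
σ'_f = 168.2 ≤ σ'_p = 199 kPa, so the clay remains overconsolidated and only the recompression index applies:
S_c = C_r·H/(1+e₀)·log₁₀(σ'_f/σ'_0) = 0.047×3/1.86×log₁₀(168.2/132)
    = 0.075806 × 0.10525 = 0.007979 m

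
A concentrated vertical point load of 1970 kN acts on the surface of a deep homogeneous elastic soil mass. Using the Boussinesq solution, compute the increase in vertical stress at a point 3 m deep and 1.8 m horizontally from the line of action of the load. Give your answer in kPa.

Boussinesq vertical stress below a point load on an elastic half-space:
Δσ_z = 3P/(2πz²) · [1 + (r/z)²]^(−5/2)
r/z = 1.8/3 = 0.6; [1+(r/z)²]^(−5/2) = 0.46361.
Δσ_z = 3×1970/(2π×3²) × 0.46361 = 104.51 × 0.46361 = 48.45 kPa

Δσ_z ≈ 48.5 kPa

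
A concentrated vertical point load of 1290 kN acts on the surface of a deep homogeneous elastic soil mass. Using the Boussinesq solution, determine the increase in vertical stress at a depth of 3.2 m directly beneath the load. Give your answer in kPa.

Δσ_z ≈ 60.1 kPa

Boussinesq vertical stress below a point load on an elastic half-space:
Δσ_z = 3P/(2πz²) · [1 + (r/z)²]^(−5/2)
r/z = 0/3.2 = 0; [1+(r/z)²]^(−5/2) = 1.
Δσ_z = 3×1290/(2π×3.2²) × 1 = 60.149 × 1 = 60.15 kPa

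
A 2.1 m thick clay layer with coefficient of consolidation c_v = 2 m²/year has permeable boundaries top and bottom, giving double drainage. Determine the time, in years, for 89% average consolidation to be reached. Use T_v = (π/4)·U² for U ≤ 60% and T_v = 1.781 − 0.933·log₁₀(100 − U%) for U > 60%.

Drainage path length: H_d = H/2 = 1.05 m (double drainage).
U > 60%: T_v = 1.781 − 0.933·log₁₀(100 − 89) = 0.80938.
t = T_v·H_d²/c_v = 0.80938×1.05²/2 = 0.4462 years.

t ≈ 0.446 years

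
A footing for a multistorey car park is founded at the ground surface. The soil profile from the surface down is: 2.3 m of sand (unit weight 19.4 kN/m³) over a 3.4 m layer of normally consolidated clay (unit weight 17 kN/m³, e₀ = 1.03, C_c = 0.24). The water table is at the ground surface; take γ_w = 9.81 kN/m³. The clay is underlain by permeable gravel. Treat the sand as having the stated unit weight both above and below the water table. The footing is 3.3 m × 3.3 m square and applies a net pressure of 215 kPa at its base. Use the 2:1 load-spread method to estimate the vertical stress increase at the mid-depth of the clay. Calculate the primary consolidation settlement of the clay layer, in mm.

Mid-depth of clay below the ground surface: z = 2.3 + 3.4/2 = 4 m.
Total vertical stress at mid-clay: σ_v = 19.4×2.3 + 17×1.7 = 73.52 kPa.
Pore pressure: u = 9.81×(4 − 0) = 39.24 kPa.
Initial effective stress: σ'_0 = σ_v − u = 73.52 − 39.24 = 34.28 kPa.
Stress increase at mid-clay by the 2:1 spreading method:
Δσ = qBL/((B+z)(L+z)) = 215×3.3×3.3/((3.3+4)(3.3+4)) = 43.936 kPa
Final effective stress: σ'_f = σ'_0 + Δσ = 34.28 + 43.936 = 78.216 kPa.
Normally consolidated clay, so the full stress increment lies on the virgin compression line:
S_c = C_c·H/(1+e₀)·log₁₀(σ'_f/σ'_0) = 0.24×3.4/(1+1.03)×log₁₀(78.216/34.28)
    = 0.40197 × 0.35825 = 0.144 m

S_c ≈ 144 mm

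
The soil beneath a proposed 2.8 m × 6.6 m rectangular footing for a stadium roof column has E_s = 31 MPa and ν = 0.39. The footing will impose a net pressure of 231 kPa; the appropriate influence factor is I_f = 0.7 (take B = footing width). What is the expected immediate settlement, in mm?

Immediate (elastic) settlement: S_e = q·B·(1−ν²)/E_s · I_f.
E_s = 31 MPa = 31000 kPa.
S_e = 231 × 2.8 × (1 − 0.39²) / 31000 × 0.7
    = 231 × 2.8 × 0.8479 / 31000 × 0.7
    = 0.01238 m = 12.38 mm

S_e ≈ 12.4 mm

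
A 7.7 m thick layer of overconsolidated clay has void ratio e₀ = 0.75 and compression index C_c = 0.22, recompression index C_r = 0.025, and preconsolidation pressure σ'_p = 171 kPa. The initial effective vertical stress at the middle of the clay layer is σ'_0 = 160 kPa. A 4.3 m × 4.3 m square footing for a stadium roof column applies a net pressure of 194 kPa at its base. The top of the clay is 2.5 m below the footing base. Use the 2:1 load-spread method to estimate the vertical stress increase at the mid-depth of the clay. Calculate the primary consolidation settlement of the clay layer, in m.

Mid-depth of clay below the footing base: z = 2.5 + 7.7/2 = 6.35 m.
Stress increase at mid-clay by the 2:1 spreading method:
Δσ = qBL/((B+z)(L+z)) = 194×4.3×4.3/((4.3+6.35)(4.3+6.35)) = 31.626 kPa
Final effective stress: σ'_f = 160 + 31.626 = 191.63 kPa.
σ'_f = 191.63 > σ'_p = 171 kPa, so the stress path crosses the preconsolidation pressure — recompression up to σ'_p, then virgin compression beyond:
S_c = H/(1+e₀)·[C_r·log₁₀(σ'_p/σ'_0) + C_c·log₁₀(σ'_f/σ'_p)]
    = 7.7/1.75 × [0.025×log₁₀(171/160) + 0.22×log₁₀(191.63/171)]
    = 4.4 × [0.0007219 + 0.010883] = 0.05106 m

S_c ≈ 0.0511 m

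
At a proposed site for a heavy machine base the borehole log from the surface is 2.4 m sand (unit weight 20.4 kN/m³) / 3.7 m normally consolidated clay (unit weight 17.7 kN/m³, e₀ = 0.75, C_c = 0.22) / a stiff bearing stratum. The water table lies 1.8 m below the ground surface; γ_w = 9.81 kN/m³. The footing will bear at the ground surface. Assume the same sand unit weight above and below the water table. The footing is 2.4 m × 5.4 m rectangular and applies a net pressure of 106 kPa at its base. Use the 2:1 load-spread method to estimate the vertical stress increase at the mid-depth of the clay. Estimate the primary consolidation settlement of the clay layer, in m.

Mid-depth of clay below the ground surface: z = 2.4 + 3.7/2 = 4.25 m.
Total vertical stress at mid-clay: σ_v = 20.4×2.4 + 17.7×1.85 = 81.705 kPa.
Pore pressure: u = 9.81×(4.25 − 1.8) = 24.035 kPa.
Initial effective stress: σ'_0 = σ_v − u = 81.705 − 24.035 = 57.67 kPa.
Stress increase at mid-clay by the 2:1 spreading method:
Δσ = qBL/((B+z)(L+z)) = 106×2.4×5.4/((2.4+4.25)(5.4+4.25)) = 21.407 kPa
Final effective stress: σ'_f = σ'_0 + Δσ = 57.67 + 21.407 = 79.077 kPa.
Normally consolidated clay, so the full stress increment lies on the virgin compression line:
S_c = C_c·H/(1+e₀)·log₁₀(σ'_f/σ'_0) = 0.22×3.7/(1+0.75)×log₁₀(79.077/57.67)
    = 0.46514 × 0.1371 = 0.06377 m

S_c ≈ 0.0638 m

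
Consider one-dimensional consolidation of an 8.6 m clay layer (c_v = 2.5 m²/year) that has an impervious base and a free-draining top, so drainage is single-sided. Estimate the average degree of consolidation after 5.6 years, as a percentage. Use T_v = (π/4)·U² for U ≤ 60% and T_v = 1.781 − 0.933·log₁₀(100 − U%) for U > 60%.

Drainage path length: H_d = H = 8.6 m (single drainage).
T_v = c_v·t/H_d² = 2.5×5.6/8.6² = 0.18929.
T_v = 0.18929 corresponds to the U ≤ 60% branch:
U = √(4T_v/π) = 0.4909

U ≈ 49.1 %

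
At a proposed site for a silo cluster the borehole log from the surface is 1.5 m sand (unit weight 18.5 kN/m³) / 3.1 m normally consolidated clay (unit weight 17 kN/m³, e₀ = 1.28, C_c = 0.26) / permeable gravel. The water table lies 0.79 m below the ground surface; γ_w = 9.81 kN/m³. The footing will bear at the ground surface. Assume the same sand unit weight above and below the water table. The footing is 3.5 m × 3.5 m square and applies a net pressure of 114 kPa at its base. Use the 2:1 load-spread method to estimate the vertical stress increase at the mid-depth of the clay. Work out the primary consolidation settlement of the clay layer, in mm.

S_c ≈ 108 mm

Mid-depth of clay below the ground surface: z = 1.5 + 3.1/2 = 3.05 m.
Total vertical stress at mid-clay: σ_v = 18.5×1.5 + 17×1.55 = 54.1 kPa.
Pore pressure: u = 9.81×(3.05 − 0.79) = 22.171 kPa.
Initial effective stress: σ'_0 = σ_v − u = 54.1 − 22.171 = 31.929 kPa.
Stress increase at mid-clay by the 2:1 spreading method:
Δσ = qBL/((B+z)(L+z)) = 114×3.5×3.5/((3.5+3.05)(3.5+3.05)) = 32.551 kPa
Final effective stress: σ'_f = σ'_0 + Δσ = 31.929 + 32.551 = 64.48 kPa.
Normally consolidated clay, so the full stress increment lies on the virgin compression line:
S_c = C_c·H/(1+e₀)·log₁₀(σ'_f/σ'_0) = 0.26×3.1/(1+1.28)×log₁₀(64.48/31.929)
    = 0.35351 × 0.30524 = 0.1079 m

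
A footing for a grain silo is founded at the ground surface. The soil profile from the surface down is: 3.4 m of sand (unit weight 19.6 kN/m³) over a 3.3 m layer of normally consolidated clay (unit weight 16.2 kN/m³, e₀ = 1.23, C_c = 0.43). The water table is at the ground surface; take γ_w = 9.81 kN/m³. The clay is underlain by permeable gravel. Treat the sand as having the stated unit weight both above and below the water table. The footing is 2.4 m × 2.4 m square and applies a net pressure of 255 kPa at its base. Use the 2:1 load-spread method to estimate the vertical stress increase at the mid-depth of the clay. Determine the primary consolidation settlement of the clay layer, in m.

S_c ≈ 0.131 m

Mid-depth of clay below the ground surface: z = 3.4 + 3.3/2 = 5.05 m.
Total vertical stress at mid-clay: σ_v = 19.6×3.4 + 16.2×1.65 = 93.37 kPa.
Pore pressure: u = 9.81×(5.05 − 0) = 49.541 kPa.
Initial effective stress: σ'_0 = σ_v − u = 93.37 − 49.541 = 43.829 kPa.
Stress increase at mid-clay by the 2:1 spreading method:
Δσ = qBL/((B+z)(L+z)) = 255×2.4×2.4/((2.4+5.05)(2.4+5.05)) = 26.464 kPa
Final effective stress: σ'_f = σ'_0 + Δσ = 43.829 + 26.464 = 70.293 kPa.
Normally consolidated clay, so the full stress increment lies on the virgin compression line:
S_c = C_c·H/(1+e₀)·log₁₀(σ'_f/σ'_0) = 0.43×3.3/(1+1.23)×log₁₀(70.293/43.829)
    = 0.63632 × 0.20515 = 0.1305 m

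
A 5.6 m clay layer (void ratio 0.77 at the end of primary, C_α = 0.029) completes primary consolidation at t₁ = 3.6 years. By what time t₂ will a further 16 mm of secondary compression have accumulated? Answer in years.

S_s = C_α·H/(1+e_p)·log₁₀(t₂/t₁) ⇒ log₁₀(t₂/t₁) = S_s·(1+e_p)/(C_α·H).
log₁₀(t₂/t₁) = 0.016 × (1+0.77) / (0.029×5.6) = 0.1744
t₂ = t₁ × 10^0.1744 = 3.6 × 1.494 = 5.379 years

t₂ ≈ 5.38 years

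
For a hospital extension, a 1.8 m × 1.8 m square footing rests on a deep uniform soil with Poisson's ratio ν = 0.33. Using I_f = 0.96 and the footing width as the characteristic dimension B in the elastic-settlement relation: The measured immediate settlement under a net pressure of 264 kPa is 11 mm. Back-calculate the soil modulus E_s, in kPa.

S_e = q·B·(1−ν²)/E_s · I_f  ⇒  E_s = q·B·(1−ν²)·I_f / S_e.
E_s = 264 × 1.8 × 0.8911 × 0.96 / 0.011 = 36960 kPa

E_s ≈ 37000 kPa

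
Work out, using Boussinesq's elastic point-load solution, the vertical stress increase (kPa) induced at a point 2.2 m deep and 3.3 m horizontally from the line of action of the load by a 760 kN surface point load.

Boussinesq vertical stress below a point load on an elastic half-space:
Δσ_z = 3P/(2πz²) · [1 + (r/z)²]^(−5/2)
r/z = 3.3/2.2 = 1.5; [1+(r/z)²]^(−5/2) = 0.052516.
Δσ_z = 3×760/(2π×2.2²) × 0.052516 = 74.974 × 0.052516 = 3.937 kPa

Δσ_z ≈ 3.94 kPa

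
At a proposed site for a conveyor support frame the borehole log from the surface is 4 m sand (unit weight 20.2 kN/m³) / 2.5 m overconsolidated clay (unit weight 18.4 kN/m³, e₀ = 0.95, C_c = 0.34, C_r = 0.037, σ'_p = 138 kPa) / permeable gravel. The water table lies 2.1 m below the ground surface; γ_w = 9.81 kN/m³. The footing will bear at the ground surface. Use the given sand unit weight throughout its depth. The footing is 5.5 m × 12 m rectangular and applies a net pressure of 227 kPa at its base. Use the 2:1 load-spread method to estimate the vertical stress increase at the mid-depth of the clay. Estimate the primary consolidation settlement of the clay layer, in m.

Mid-depth of clay below the ground surface: z = 4 + 2.5/2 = 5.25 m.
Total vertical stress at mid-clay: σ_v = 20.2×4 + 18.4×1.25 = 103.8 kPa.
Pore pressure: u = 9.81×(5.25 − 2.1) = 30.902 kPa.
Initial effective stress: σ'_0 = σ_v − u = 103.8 − 30.902 = 72.898 kPa.
Stress increase at mid-clay by the 2:1 spreading method:
Δσ = qBL/((B+z)(L+z)) = 227×5.5×12/((5.5+5.25)(12+5.25)) = 80.793 kPa
Final effective stress: σ'_f = 72.898 + 80.793 = 153.69 kPa.
σ'_f = 153.69 > σ'_p = 138 kPa, so the stress path crosses the preconsolidation pressure — recompression up to σ'_p, then virgin compression beyond:
S_c = H/(1+e₀)·[C_r·log₁₀(σ'_p/σ'_0) + C_c·log₁₀(σ'_f/σ'_p)]
    = 2.5/1.95 × [0.037×log₁₀(138/72.898) + 0.34×log₁₀(153.69/138)]
    = 1.2821 × [0.010255 + 0.015901] = 0.03353 m

S_c ≈ 0.0335 m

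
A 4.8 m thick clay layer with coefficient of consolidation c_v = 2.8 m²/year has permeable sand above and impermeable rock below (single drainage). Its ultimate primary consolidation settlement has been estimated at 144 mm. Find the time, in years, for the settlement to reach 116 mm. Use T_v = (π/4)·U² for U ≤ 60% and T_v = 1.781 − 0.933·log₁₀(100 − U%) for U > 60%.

t ≈ 4.76 years

Drainage path length: H_d = H = 4.8 m (single drainage).
U = S(t)/S_ult = 116/144 = 0.8056.
U > 60%: T_v = 1.781 − 0.933·log₁₀(100 − 80.556) = 0.57855.
t = T_v·H_d²/c_v = 0.57855×4.8²/2.8 = 4.761 years.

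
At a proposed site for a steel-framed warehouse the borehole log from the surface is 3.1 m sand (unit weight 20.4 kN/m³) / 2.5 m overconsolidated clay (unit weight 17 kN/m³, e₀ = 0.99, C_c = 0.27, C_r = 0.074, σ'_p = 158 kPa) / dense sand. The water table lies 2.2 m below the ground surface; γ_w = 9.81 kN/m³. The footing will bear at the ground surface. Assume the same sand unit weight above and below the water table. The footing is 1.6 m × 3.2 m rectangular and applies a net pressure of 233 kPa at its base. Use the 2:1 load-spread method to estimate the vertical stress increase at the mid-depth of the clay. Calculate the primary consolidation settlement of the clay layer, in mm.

S_c ≈ 14.1 mm

Mid-depth of clay below the ground surface: z = 3.1 + 2.5/2 = 4.35 m.
Total vertical stress at mid-clay: σ_v = 20.4×3.1 + 17×1.25 = 84.49 kPa.
Pore pressure: u = 9.81×(4.35 − 2.2) = 21.091 kPa.
Initial effective stress: σ'_0 = σ_v − u = 84.49 − 21.091 = 63.399 kPa.
Stress increase at mid-clay by the 2:1 spreading method:
Δσ = qBL/((B+z)(L+z)) = 233×1.6×3.2/((1.6+4.35)(3.2+4.35)) = 26.556 kPa
Final effective stress: σ'_f = 63.399 + 26.556 = 89.955 kPa.
σ'_f = 89.955 ≤ σ'_p = 158 kPa, so the clay remains overconsolidated and only the recompression index applies:
S_c = C_r·H/(1+e₀)·log₁₀(σ'_f/σ'_0) = 0.074×2.5/1.99×log₁₀(89.955/63.399)
    = 0.092966 × 0.15194 = 0.01413 m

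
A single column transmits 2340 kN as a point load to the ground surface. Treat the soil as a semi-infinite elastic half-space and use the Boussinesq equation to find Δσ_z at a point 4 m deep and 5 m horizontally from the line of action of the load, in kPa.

Boussinesq vertical stress below a point load on an elastic half-space:
Δσ_z = 3P/(2πz²) · [1 + (r/z)²]^(−5/2)
r/z = 5/4 = 1.25; [1+(r/z)²]^(−5/2) = 0.095135.
Δσ_z = 3×2340/(2π×4²) × 0.095135 = 69.829 × 0.095135 = 6.643 kPa

Δσ_z ≈ 6.64 kPa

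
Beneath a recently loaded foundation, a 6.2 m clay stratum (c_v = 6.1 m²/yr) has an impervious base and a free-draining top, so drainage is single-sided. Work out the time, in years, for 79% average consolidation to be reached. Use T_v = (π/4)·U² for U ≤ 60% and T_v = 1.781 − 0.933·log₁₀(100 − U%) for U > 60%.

Drainage path length: H_d = H = 6.2 m (single drainage).
U > 60%: T_v = 1.781 − 0.933·log₁₀(100 − 79) = 0.54737.
t = T_v·H_d²/c_v = 0.54737×6.2²/6.1 = 3.449 years.

t ≈ 3.45 years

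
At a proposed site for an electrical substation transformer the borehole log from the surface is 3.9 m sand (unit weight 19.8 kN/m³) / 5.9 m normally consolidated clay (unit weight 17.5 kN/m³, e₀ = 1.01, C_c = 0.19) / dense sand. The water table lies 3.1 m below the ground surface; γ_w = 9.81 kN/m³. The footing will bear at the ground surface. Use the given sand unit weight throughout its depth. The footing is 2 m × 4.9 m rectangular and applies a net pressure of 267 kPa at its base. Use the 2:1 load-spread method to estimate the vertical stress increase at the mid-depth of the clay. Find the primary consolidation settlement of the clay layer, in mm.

S_c ≈ 58.5 mm

Mid-depth of clay below the ground surface: z = 3.9 + 5.9/2 = 6.85 m.
Total vertical stress at mid-clay: σ_v = 19.8×3.9 + 17.5×2.95 = 128.84 kPa.
Pore pressure: u = 9.81×(6.85 − 3.1) = 36.788 kPa.
Initial effective stress: σ'_0 = σ_v − u = 128.84 − 36.788 = 92.052 kPa.
Stress increase at mid-clay by the 2:1 spreading method:
Δσ = qBL/((B+z)(L+z)) = 267×2×4.9/((2+6.85)(4.9+6.85)) = 25.163 kPa
Final effective stress: σ'_f = σ'_0 + Δσ = 92.052 + 25.163 = 117.22 kPa.
Normally consolidated clay, so the full stress increment lies on the virgin compression line:
S_c = C_c·H/(1+e₀)·log₁₀(σ'_f/σ'_0) = 0.19×5.9/(1+1.01)×log₁₀(117.22/92.052)
    = 0.55771 × 0.10497 = 0.05854 m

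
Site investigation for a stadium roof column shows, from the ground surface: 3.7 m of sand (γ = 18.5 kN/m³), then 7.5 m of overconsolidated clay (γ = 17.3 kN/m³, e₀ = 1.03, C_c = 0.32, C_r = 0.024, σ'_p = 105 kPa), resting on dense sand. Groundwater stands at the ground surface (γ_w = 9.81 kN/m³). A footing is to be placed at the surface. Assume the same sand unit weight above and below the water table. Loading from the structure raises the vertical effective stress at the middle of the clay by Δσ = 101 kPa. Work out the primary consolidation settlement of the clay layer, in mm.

S_c ≈ 242 mm

Mid-depth of clay below the ground surface: z = 3.7 + 7.5/2 = 7.45 m.
Total vertical stress at mid-clay: σ_v = 18.5×3.7 + 17.3×3.75 = 133.32 kPa.
Pore pressure: u = 9.81×(7.45 − 0) = 73.085 kPa.
Initial effective stress: σ'_0 = σ_v − u = 133.32 − 73.085 = 60.235 kPa.
Final effective stress: σ'_f = 60.235 + 101 = 161.24 kPa.
σ'_f = 161.24 > σ'_p = 105 kPa, so the stress path crosses the preconsolidation pressure — recompression up to σ'_p, then virgin compression beyond:
S_c = H/(1+e₀)·[C_r·log₁₀(σ'_p/σ'_0) + C_c·log₁₀(σ'_f/σ'_p)]
    = 7.5/2.03 × [0.024×log₁₀(105/60.235) + 0.32×log₁₀(161.24/105)]
    = 3.6946 × [0.0057922 + 0.059611] = 0.2416 m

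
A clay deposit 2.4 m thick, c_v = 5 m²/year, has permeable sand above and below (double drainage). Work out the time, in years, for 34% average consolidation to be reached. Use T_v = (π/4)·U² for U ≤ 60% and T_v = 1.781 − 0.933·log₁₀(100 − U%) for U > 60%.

Drainage path length: H_d = H/2 = 1.2 m (double drainage).
U ≤ 60%: T_v = (π/4)·U² = (π/4)×0.34² = 0.090792.
t = T_v·H_d²/c_v = 0.090792×1.2²/5 = 0.02615 years.

t ≈ 0.0261 years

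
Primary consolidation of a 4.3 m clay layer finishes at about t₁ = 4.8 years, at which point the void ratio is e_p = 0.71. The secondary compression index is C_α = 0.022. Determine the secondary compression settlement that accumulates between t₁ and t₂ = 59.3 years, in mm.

S_s ≈ 60.4 mm

Secondary compression: S_s = C_α·H/(1+e_p)·log₁₀(t₂/t₁)
S_s = 0.022×4.3/(1+0.71)×log₁₀(59.3/4.8)
    = 0.05532 × 1.092 = 0.0604 m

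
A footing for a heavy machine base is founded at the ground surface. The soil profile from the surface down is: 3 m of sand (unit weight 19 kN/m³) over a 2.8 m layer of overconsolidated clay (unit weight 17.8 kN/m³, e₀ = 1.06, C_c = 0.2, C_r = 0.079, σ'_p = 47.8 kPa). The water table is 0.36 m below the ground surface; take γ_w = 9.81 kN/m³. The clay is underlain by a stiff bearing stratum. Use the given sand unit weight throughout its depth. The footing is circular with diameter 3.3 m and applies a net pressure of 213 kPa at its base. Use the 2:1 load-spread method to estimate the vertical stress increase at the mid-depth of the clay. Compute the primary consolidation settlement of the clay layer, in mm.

Mid-depth of clay below the ground surface: z = 3 + 2.8/2 = 4.4 m.
Total vertical stress at mid-clay: σ_v = 19×3 + 17.8×1.4 = 81.92 kPa.
Pore pressure: u = 9.81×(4.4 − 0.36) = 39.632 kPa.
Initial effective stress: σ'_0 = σ_v − u = 81.92 − 39.632 = 42.288 kPa.
Stress increase at mid-clay by the 2:1 spreading method:
Δσ ≈ qD²/(D+z)² = 213×3.3²/(3.3+4.4)² = 39.122 kPa
Final effective stress: σ'_f = 42.288 + 39.122 = 81.41 kPa.
σ'_f = 81.41 > σ'_p = 47.8 kPa, so the stress path crosses the preconsolidation pressure — recompression up to σ'_p, then virgin compression beyond:
S_c = H/(1+e₀)·[C_r·log₁₀(σ'_p/σ'_0) + C_c·log₁₀(σ'_f/σ'_p)]
    = 2.8/2.06 × [0.079×log₁₀(47.8/42.288) + 0.2×log₁₀(81.41/47.8)]
    = 1.3592 × [0.0042036 + 0.04625] = 0.06858 m

S_c ≈ 68.6 mm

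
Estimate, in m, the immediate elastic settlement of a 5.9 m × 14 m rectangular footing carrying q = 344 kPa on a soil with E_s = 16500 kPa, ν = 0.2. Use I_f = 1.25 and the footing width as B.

S_e ≈ 0.148 m

Immediate (elastic) settlement: S_e = q·B·(1−ν²)/E_s · I_f.
S_e = 344 × 5.9 × (1 − 0.2²) / 16500 × 1.25
    = 344 × 5.9 × 0.96 / 16500 × 1.25
    = 0.1476 m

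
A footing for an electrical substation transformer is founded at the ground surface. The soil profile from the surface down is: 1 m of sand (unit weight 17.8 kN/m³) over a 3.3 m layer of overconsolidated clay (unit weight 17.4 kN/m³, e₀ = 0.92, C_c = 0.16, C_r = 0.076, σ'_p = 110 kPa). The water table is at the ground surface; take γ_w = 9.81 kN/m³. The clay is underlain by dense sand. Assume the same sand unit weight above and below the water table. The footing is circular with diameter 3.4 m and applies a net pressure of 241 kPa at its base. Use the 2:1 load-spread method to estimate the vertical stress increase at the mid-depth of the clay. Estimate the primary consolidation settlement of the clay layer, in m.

S_c ≈ 0.0879 m

Mid-depth of clay below the ground surface: z = 1 + 3.3/2 = 2.65 m.
Total vertical stress at mid-clay: σ_v = 17.8×1 + 17.4×1.65 = 46.51 kPa.
Pore pressure: u = 9.81×(2.65 − 0) = 25.997 kPa.
Initial effective stress: σ'_0 = σ_v − u = 46.51 − 25.997 = 20.513 kPa.
Stress increase at mid-clay by the 2:1 spreading method:
Δσ ≈ qD²/(D+z)² = 241×3.4²/(3.4+2.65)² = 76.114 kPa
Final effective stress: σ'_f = 20.513 + 76.114 = 96.627 kPa.
σ'_f = 96.627 ≤ σ'_p = 110 kPa, so the clay remains overconsolidated and only the recompression index applies:
S_c = C_r·H/(1+e₀)·log₁₀(σ'_f/σ'_0) = 0.076×3.3/1.92×log₁₀(96.627/20.513)
    = 0.13063 × 0.67307 = 0.08792 m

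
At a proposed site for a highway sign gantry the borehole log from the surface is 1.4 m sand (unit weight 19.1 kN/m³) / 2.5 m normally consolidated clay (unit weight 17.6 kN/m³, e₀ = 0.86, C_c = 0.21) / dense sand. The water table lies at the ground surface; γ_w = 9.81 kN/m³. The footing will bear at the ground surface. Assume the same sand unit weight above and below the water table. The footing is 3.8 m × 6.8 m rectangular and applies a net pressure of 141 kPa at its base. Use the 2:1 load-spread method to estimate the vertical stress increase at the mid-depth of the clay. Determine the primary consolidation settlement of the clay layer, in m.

Mid-depth of clay below the ground surface: z = 1.4 + 2.5/2 = 2.65 m.
Total vertical stress at mid-clay: σ_v = 19.1×1.4 + 17.6×1.25 = 48.74 kPa.
Pore pressure: u = 9.81×(2.65 − 0) = 25.997 kPa.
Initial effective stress: σ'_0 = σ_v − u = 48.74 − 25.997 = 22.743 kPa.
Stress increase at mid-clay by the 2:1 spreading method:
Δσ = qBL/((B+z)(L+z)) = 141×3.8×6.8/((3.8+2.65)(6.8+2.65)) = 59.775 kPa
Final effective stress: σ'_f = σ'_0 + Δσ = 22.743 + 59.775 = 82.518 kPa.
Normally consolidated clay, so the full stress increment lies on the virgin compression line:
S_c = C_c·H/(1+e₀)·log₁₀(σ'_f/σ'_0) = 0.21×2.5/(1+0.86)×log₁₀(82.518/22.743)
    = 0.28226 × 0.5597 = 0.158 m

S_c ≈ 0.158 m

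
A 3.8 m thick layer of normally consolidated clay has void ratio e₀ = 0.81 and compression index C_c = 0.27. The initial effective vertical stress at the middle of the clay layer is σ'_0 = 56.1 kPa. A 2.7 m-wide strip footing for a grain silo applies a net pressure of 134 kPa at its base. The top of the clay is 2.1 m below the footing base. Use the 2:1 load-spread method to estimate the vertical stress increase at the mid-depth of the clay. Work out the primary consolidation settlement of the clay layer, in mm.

S_c ≈ 166 mm

Mid-depth of clay below the footing base: z = 2.1 + 3.8/2 = 4 m.
Stress increase at mid-clay by the 2:1 spreading method:
Δσ = qB/(B+z) = 134×2.7/(2.7+4) = 54 kPa
Final effective stress: σ'_f = σ'_0 + Δσ = 56.1 + 54 = 110.1 kPa.
Normally consolidated clay, so the full stress increment lies on the virgin compression line:
S_c = C_c·H/(1+e₀)·log₁₀(σ'_f/σ'_0) = 0.27×3.8/(1+0.81)×log₁₀(110.1/56.1)
    = 0.56685 × 0.29282 = 0.166 m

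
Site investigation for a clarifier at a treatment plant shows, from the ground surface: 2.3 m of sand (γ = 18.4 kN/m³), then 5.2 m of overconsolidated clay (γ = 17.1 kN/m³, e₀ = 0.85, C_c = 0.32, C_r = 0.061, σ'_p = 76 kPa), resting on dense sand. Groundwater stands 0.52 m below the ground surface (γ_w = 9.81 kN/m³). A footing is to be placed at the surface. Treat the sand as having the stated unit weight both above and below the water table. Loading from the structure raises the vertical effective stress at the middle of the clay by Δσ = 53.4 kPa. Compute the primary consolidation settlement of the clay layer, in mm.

S_c ≈ 137 mm

Mid-depth of clay below the ground surface: z = 2.3 + 5.2/2 = 4.9 m.
Total vertical stress at mid-clay: σ_v = 18.4×2.3 + 17.1×2.6 = 86.78 kPa.
Pore pressure: u = 9.81×(4.9 − 0.52) = 42.968 kPa.
Initial effective stress: σ'_0 = σ_v − u = 86.78 − 42.968 = 43.812 kPa.
Final effective stress: σ'_f = 43.812 + 53.4 = 97.212 kPa.
σ'_f = 97.212 > σ'_p = 76 kPa, so the stress path crosses the preconsolidation pressure — recompression up to σ'_p, then virgin compression beyond:
S_c = H/(1+e₀)·[C_r·log₁₀(σ'_p/σ'_0) + C_c·log₁₀(σ'_f/σ'_p)]
    = 5.2/1.85 × [0.061×log₁₀(76/43.812) + 0.32×log₁₀(97.212/76)]
    = 2.8108 × [0.014592 + 0.03421] = 0.1372 m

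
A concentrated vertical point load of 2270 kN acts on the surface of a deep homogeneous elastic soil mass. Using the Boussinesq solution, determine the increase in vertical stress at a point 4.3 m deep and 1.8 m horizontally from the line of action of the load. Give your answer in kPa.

Δσ_z ≈ 39.1 kPa

Boussinesq vertical stress below a point load on an elastic half-space:
Δσ_z = 3P/(2πz²) · [1 + (r/z)²]^(−5/2)
r/z = 1.8/4.3 = 0.4186; [1+(r/z)²]^(−5/2) = 0.66787.
Δσ_z = 3×2270/(2π×4.3²) × 0.66787 = 58.618 × 0.66787 = 39.15 kPa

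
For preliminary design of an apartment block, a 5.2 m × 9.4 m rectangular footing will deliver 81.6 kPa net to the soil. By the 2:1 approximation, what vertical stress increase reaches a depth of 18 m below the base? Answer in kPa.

By the 2:1 method the load spreads at 1 horizontal : 2 vertical, so at depth z the loaded area has grown by z in each plan dimension:
Δσ = qBL/((B+z)(L+z)) = 81.6×5.2×9.4/((5.2+18)(9.4+18)) = 6.2746 kPa

Δσ_z ≈ 6.27 kPa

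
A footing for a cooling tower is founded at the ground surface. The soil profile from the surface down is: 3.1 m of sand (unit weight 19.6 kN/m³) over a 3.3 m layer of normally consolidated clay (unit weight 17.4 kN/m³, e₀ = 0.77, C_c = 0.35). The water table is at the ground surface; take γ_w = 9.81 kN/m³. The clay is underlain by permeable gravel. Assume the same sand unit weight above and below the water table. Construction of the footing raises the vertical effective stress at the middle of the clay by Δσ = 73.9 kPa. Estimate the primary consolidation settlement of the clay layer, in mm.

Mid-depth of clay below the ground surface: z = 3.1 + 3.3/2 = 4.75 m.
Total vertical stress at mid-clay: σ_v = 19.6×3.1 + 17.4×1.65 = 89.47 kPa.
Pore pressure: u = 9.81×(4.75 − 0) = 46.598 kPa.
Initial effective stress: σ'_0 = σ_v − u = 89.47 − 46.598 = 42.872 kPa.
Final effective stress: σ'_f = σ'_0 + Δσ = 42.872 + 73.9 = 116.77 kPa.
Normally consolidated clay, so the full stress increment lies on the virgin compression line:
S_c = C_c·H/(1+e₀)·log₁₀(σ'_f/σ'_0) = 0.35×3.3/(1+0.77)×log₁₀(116.77/42.872)
    = 0.65254 × 0.43516 = 0.284 m

S_c ≈ 284 mm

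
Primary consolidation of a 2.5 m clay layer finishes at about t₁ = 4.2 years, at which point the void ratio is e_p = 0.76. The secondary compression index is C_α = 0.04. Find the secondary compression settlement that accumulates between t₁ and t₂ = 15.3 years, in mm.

Secondary compression: S_s = C_α·H/(1+e_p)·log₁₀(t₂/t₁)
S_s = 0.04×2.5/(1+0.76)×log₁₀(15.3/4.2)
    = 0.05682 × 0.5614 = 0.0319 m

S_s ≈ 31.9 mm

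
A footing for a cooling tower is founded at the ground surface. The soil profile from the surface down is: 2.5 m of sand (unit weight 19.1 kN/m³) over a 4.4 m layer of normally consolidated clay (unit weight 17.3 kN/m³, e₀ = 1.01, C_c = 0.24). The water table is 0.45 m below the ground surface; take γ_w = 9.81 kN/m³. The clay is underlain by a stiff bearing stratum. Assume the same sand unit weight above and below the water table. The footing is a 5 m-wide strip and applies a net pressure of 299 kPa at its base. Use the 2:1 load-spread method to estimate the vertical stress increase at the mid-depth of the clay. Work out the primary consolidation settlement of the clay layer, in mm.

Mid-depth of clay below the ground surface: z = 2.5 + 4.4/2 = 4.7 m.
Total vertical stress at mid-clay: σ_v = 19.1×2.5 + 17.3×2.2 = 85.81 kPa.
Pore pressure: u = 9.81×(4.7 − 0.45) = 41.693 kPa.
Initial effective stress: σ'_0 = σ_v − u = 85.81 − 41.693 = 44.117 kPa.
Stress increase at mid-clay by the 2:1 spreading method:
Δσ = qB/(B+z) = 299×5/(5+4.7) = 154.12 kPa
Final effective stress: σ'_f = σ'_0 + Δσ = 44.117 + 154.12 = 198.24 kPa.
Normally consolidated clay, so the full stress increment lies on the virgin compression line:
S_c = C_c·H/(1+e₀)·log₁₀(σ'_f/σ'_0) = 0.24×4.4/(1+1.01)×log₁₀(198.24/44.117)
    = 0.52537 × 0.65259 = 0.3429 m

S_c ≈ 343 mm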